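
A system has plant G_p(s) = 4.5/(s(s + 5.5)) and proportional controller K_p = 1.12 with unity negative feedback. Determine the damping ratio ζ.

ζ = 1.22

With unity feedback the closed-loop characteristic equation is s² + 5.5s + 1.12·4.5 = s² + 5.5s + 5.04 = 0.
Matching s² + 2ζω_n s + ω_n²: ω_n = √5.04 = 2.245 rad/s and 2ζω_n = 5.5, so ζ = 5.5/(2·2.245) = 1.22.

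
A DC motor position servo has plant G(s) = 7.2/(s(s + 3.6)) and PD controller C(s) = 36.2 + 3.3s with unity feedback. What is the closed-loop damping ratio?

ζ = 0.847

Forward path: (36.2 + 3.3s)·7.2/(s(s+3.6)). The closed-loop characteristic equation is s² + (3.6 + 7.2·3.3)s + 7.2·36.2 = 0.
That is s² + 27.36s + 260.6 = 0, so ω_n = 16.14 rad/s and ζ = 27.36/(2·16.14) = 0.8474.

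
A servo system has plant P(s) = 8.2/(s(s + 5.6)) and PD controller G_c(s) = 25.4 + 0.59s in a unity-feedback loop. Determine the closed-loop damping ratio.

Forward path: (25.4 + 0.59s)·8.2/(s(s+5.6)). The closed-loop characteristic equation is s² + (5.6 + 8.2·0.59)s + 8.2·25.4 = 0.
That is s² + 10.44s + 208.3 = 0, so ω_n = 14.43 rad/s and ζ = 10.44/(2·14.43) = 0.3616.

ζ = 0.362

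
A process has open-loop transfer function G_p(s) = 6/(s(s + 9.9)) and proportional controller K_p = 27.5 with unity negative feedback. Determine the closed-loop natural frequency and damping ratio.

ω_n = 12.8 rad/s, ζ = 0.385

1 + K_p·G_p(s) = 0 gives s² + 9.9s + 165 = 0.
So ω_n² = 165 ⇒ ω_n = 12.85 rad/s, and ζ = 9.9/(2ω_n) = 0.385.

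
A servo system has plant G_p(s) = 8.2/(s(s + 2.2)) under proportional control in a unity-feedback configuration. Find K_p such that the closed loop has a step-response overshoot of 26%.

K_p = 0.95

From %OS = 100·exp(−πζ/√(1−ζ²)) = 26%, ζ = −ln(0.26)/√(π²+ln²(0.26)) = 0.3941.
Characteristic equation s² + 2.2s + 8.2K_p = 0 gives ζ = 2.2/(2√(8.2K_p)).
Setting ζ = 0.3941: √(8.2K_p) = 2.2/(2·0.3941) = 2.791, so K_p = 7.791/8.2 = 0.95.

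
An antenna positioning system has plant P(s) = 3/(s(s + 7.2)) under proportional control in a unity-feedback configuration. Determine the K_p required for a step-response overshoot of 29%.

K_p = 32.1

From %OS = 100·exp(−πζ/√(1−ζ²)) = 29%, ζ = −ln(0.29)/√(π²+ln²(0.29)) = 0.3666.
Characteristic equation s² + 7.2s + 3K_p = 0 gives ζ = 7.2/(2√(3K_p)).
Setting ζ = 0.3666: √(3K_p) = 7.2/(2·0.3666) = 9.82, so K_p = 96.43/3 = 32.1.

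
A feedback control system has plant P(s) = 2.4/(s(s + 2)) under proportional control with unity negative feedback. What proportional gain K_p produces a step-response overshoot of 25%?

K_p = 2.56

From %OS = 100·exp(−πζ/√(1−ζ²)) = 25%, ζ = −ln(0.25)/√(π²+ln²(0.25)) = 0.4037.
Characteristic equation s² + 2s + 2.4K_p = 0 gives ζ = 2/(2√(2.4K_p)).
Setting ζ = 0.4037: √(2.4K_p) = 2/(2·0.4037) = 2.477, so K_p = 6.136/2.4 = 2.56.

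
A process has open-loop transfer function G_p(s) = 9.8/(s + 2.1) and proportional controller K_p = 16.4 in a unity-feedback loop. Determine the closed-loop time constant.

τ = 0.00614 s

Closed-loop transfer function: T(s) = K_p·G_p(s)/(1 + K_p·G_p(s)) = 160.7/(s + 2.1 + 160.7) = 160.7/(s + 162.8).
Time constant τ = 1/162.8 = 0.00614 s.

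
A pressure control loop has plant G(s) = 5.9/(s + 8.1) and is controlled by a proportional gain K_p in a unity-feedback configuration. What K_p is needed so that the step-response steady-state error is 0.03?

The loop is type 0, so e_ss(step) = 1/(1 + K_pos) with K_pos = K_p·G(0).
G(0) = 0.7284. Require 1/(1 + K_p·0.7284) = 0.03, so 1 + 0.7284·K_p = 33.33.
K_p = (33.33 − 1)/0.7284 = 44.4.

K_p = 44.4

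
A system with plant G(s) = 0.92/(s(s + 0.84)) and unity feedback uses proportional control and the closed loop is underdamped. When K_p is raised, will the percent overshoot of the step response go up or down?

increase

Characteristic equation s² + 0.84s + K_p·0.92 = 0: raising K_p raises ω_n while 2ζω_n = 0.84 is fixed, so ζ falls and overshoot grows.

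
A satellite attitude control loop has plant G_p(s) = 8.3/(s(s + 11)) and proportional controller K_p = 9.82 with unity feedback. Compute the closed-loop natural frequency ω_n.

ω_n = 9.03 rad/s

With unity feedback the closed-loop characteristic equation is s² + 11s + 9.82·8.3 = s² + 11s + 81.51 = 0.
So ω_n² = 81.51 ⇒ ω_n = 9.028 rad/s, and ζ = 11/(2ω_n) = 0.609.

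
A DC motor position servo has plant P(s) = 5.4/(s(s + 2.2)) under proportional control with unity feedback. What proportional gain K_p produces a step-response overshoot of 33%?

K_p = 2.02

From %OS = 100·exp(−πζ/√(1−ζ²)) = 33%, ζ = −ln(0.33)/√(π²+ln²(0.33)) = 0.3328.
Characteristic equation s² + 2.2s + 5.4K_p = 0 gives ζ = 2.2/(2√(5.4K_p)).
Setting ζ = 0.3328: √(5.4K_p) = 2.2/(2·0.3328) = 3.305, so K_p = 10.93/5.4 = 2.02.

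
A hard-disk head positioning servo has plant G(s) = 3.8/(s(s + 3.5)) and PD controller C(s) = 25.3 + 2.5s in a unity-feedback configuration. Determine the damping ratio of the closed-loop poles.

Forward path: (25.3 + 2.5s)·3.8/(s(s+3.5)). The closed-loop characteristic equation is s² + (3.5 + 3.8·2.5)s + 3.8·25.3 = 0.
That is s² + 13s + 96.14 = 0, so ω_n = 9.805 rad/s and ζ = 13/(2·9.805) = 0.6629.

ζ = 0.663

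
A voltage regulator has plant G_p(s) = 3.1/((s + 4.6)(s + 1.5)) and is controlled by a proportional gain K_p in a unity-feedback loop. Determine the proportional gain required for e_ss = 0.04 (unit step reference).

Steady-state error for a unit step on this type-0 loop is 1/(1 + K_p·G_p(0)).
G_p(0) = 0.4493. Require 1/(1 + K_p·0.4493) = 0.04, so 1 + 0.4493·K_p = 25.
K_p = (25 − 1)/0.4493 = 53.4.

K_p = 53.4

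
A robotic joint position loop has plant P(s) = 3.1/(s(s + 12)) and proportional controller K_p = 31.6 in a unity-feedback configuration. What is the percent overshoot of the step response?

Closed-loop characteristic equation: s² + 12s + 97.96 = 0, so ω_n = 9.897 rad/s and ζ = 12/(2·9.897) = 0.6062.
%OS = 100·exp(−πζ/√(1−ζ²)) = 100·exp(−π·0.6062/√0.6325) = 9.12%.

9.12%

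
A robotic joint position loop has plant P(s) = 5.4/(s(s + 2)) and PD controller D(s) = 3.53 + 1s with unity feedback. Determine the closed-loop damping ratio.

ζ = 0.847

Forward path: (3.53 + 1s)·5.4/(s(s+2)). The closed-loop characteristic equation is s² + (2 + 5.4·1)s + 5.4·3.53 = 0.
That is s² + 7.4s + 19.06 = 0, so ω_n = 4.366 rad/s and ζ = 7.4/(2·4.366) = 0.8475.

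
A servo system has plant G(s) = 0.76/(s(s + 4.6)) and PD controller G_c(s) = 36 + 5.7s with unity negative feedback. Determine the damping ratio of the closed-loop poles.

Forward path: (36 + 5.7s)·0.76/(s(s+4.6)). The closed-loop characteristic equation is s² + (4.6 + 0.76·5.7)s + 0.76·36 = 0.
That is s² + 8.932s + 27.36 = 0, so ω_n = 5.231 rad/s and ζ = 8.932/(2·5.231) = 0.8538.

ζ = 0.854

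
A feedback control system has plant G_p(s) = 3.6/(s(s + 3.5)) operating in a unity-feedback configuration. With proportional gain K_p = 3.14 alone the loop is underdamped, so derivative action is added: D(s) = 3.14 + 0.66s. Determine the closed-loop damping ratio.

Forward path: (3.14 + 0.66s)·3.6/(s(s+3.5)). The closed-loop characteristic equation is s² + (3.5 + 3.6·0.66)s + 3.6·3.14 = 0.
That is s² + 5.876s + 11.3 = 0, so ω_n = 3.362 rad/s and ζ = 5.876/(2·3.362) = 0.8738.

ζ = 0.874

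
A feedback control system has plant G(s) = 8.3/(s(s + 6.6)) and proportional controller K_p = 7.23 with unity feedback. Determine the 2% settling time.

From 1 + K_pG(s) = 0: s² + 6.6s + 60.01 = 0 ⇒ ω_n = 7.747, ζ = 0.426.
2% settling time T_s ≈ 4/(ζω_n) = 4/3.3 = 1.21 s.

T_s ≈ 1.21 s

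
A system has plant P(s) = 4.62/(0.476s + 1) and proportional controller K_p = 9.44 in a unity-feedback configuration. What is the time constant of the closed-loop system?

τ = 0.0107 s

Closed loop: T(s) = K_p·P/(1+K_p·P) = 43.61/(0.476s + 1 + 43.61), with pole at s = −(1 + 43.61)/0.476 = −93.72.
Closed-loop time constant τ = 1/93.72 = 0.0107 s.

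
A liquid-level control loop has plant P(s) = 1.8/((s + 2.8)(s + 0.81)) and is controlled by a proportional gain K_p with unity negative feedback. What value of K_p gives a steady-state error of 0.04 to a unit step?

K_p = 30.2

The loop is type 0, so e_ss(step) = 1/(1 + K_pos) with K_pos = K_p·P(0).
P(0) = 0.7937. Require 1/(1 + K_p·0.7937) = 0.04, so 1 + 0.7937·K_p = 25.
K_p = (25 − 1)/0.7937 = 30.2.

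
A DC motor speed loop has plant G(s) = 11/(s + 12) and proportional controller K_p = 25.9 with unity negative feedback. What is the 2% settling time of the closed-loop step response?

Closed-loop transfer function: T(s) = K_p·G(s)/(1 + K_p·G(s)) = 284.9/(s + 12 + 284.9) = 284.9/(s + 296.9).
Time constant τ = 1/296.9 = 0.003368 s, so the 2% settling time is about 4τ = 0.0135 s.

T_s ≈ 0.0135 s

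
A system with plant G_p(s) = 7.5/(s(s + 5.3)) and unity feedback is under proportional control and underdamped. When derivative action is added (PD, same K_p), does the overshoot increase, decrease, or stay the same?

decrease

With PD the characteristic equation becomes s² + (a + K·K_d)s + K·K_p = 0; the damping term grows, ζ rises, overshoot falls.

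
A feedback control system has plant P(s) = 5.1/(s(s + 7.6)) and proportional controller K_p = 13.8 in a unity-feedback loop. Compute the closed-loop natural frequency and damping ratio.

ω_n = 8.39 rad/s, ζ = 0.453

With unity feedback the closed-loop characteristic equation is s² + 7.6s + 13.8·5.1 = s² + 7.6s + 70.38 = 0.
Matching s² + 2ζω_n s + ω_n²: ω_n = √70.38 = 8.389 rad/s and 2ζω_n = 7.6, so ζ = 7.6/(2·8.389) = 0.453.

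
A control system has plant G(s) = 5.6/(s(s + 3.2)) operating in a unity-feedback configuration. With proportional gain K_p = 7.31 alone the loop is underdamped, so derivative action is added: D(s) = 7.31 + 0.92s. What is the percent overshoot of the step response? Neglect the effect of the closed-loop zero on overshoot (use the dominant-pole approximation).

6.68%

Forward path: (7.31 + 0.92s)·5.6/(s(s+3.2)). The closed-loop characteristic equation is s² + (3.2 + 5.6·0.92)s + 5.6·7.31 = 0.
That is s² + 8.352s + 40.94 = 0, so ω_n = 6.398 rad/s and ζ = 8.352/(2·6.398) = 0.6527.
%OS = 100·exp(−πζ/√(1−ζ²)) = 6.68%.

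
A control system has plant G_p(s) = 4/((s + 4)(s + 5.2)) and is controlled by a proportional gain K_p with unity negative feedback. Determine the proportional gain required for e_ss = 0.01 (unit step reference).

For a type-0 loop with proportional control, e_ss = 1/(1 + K_p·G_p(0)).
G_p(0) = 0.1923. Require 1/(1 + K_p·0.1923) = 0.01, so 1 + 0.1923·K_p = 100.
K_p = (100 − 1)/0.1923 = 515.

K_p = 515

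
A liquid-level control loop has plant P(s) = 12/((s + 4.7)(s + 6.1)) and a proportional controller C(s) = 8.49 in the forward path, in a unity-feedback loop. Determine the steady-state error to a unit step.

0.22

The loop is type 0. Static position error constant K_pos = C(0)·P(0) = 8.49·0.4186 = 3.554.
Steady-state error to a unit step: e_ss = 1/(1+K_pos) = 1/4.554 = 0.22.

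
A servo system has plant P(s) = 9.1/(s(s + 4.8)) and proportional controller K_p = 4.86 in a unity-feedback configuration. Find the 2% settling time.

The closed-loop denominator s² + 4.8s + 44.23 gives ω_n = √44.23 = 6.65 and ζ = 4.8/(2ω_n) = 0.3609.
2% settling time T_s ≈ 4/(ζω_n) = 4/2.4 = 1.67 s.

T_s ≈ 1.67 s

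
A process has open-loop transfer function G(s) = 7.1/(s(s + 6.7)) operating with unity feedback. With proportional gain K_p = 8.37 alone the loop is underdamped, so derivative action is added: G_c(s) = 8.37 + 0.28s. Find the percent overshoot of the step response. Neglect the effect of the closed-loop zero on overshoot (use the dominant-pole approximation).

11.7%

Forward path: (8.37 + 0.28s)·7.1/(s(s+6.7)). The closed-loop characteristic equation is s² + (6.7 + 7.1·0.28)s + 7.1·8.37 = 0.
That is s² + 8.688s + 59.43 = 0, so ω_n = 7.709 rad/s and ζ = 8.688/(2·7.709) = 0.5635.
%OS = 100·exp(−πζ/√(1−ζ²)) = 11.7%.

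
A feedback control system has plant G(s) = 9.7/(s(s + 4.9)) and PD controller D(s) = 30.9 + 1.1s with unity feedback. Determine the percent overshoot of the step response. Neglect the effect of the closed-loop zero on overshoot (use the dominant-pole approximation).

Forward path: (30.9 + 1.1s)·9.7/(s(s+4.9)). The closed-loop characteristic equation is s² + (4.9 + 9.7·1.1)s + 9.7·30.9 = 0.
That is s² + 15.57s + 299.7 = 0, so ω_n = 17.31 rad/s and ζ = 15.57/(2·17.31) = 0.4497.
%OS = 100·exp(−πζ/√(1−ζ²)) = 20.6%.

20.6%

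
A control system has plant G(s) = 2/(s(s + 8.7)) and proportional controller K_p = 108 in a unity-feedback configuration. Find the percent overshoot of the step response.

Closed-loop characteristic equation: s² + 8.7s + 216 = 0, so ω_n = 14.7 rad/s and ζ = 8.7/(2·14.7) = 0.296.
%OS = 100·exp(−πζ/√(1−ζ²)) = 100·exp(−π·0.296/√0.9124) = 37.8%.

37.8%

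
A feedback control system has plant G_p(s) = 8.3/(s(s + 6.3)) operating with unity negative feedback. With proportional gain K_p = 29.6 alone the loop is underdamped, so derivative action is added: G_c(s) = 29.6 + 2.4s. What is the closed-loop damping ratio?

ζ = 0.836

Forward path: (29.6 + 2.4s)·8.3/(s(s+6.3)). The closed-loop characteristic equation is s² + (6.3 + 8.3·2.4)s + 8.3·29.6 = 0.
That is s² + 26.22s + 245.7 = 0, so ω_n = 15.67 rad/s and ζ = 26.22/(2·15.67) = 0.8364.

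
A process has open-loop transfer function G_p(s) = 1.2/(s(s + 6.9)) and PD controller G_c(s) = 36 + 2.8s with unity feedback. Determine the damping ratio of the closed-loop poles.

ζ = 0.781

Forward path: (36 + 2.8s)·1.2/(s(s+6.9)). The closed-loop characteristic equation is s² + (6.9 + 1.2·2.8)s + 1.2·36 = 0.
That is s² + 10.26s + 43.2 = 0, so ω_n = 6.573 rad/s and ζ = 10.26/(2·6.573) = 0.7805.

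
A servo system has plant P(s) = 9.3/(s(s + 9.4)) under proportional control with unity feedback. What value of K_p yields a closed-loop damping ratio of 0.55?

K_p = 7.85

Closed-loop characteristic equation: s² + 9.4s + K_p·9.3 = 0.
So ω_n = √(9.3K_p) and 2ζω_n = 9.4, giving ζ = 9.4/(2√(9.3K_p)).
Setting ζ = 0.55: √(9.3K_p) = 9.4/(2·0.55) = 8.545, so K_p = 73.02/9.3 = 7.85.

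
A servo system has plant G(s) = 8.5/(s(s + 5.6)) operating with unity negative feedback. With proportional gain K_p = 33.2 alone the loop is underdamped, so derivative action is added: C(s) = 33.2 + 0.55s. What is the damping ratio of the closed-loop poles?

ζ = 0.306

Forward path: (33.2 + 0.55s)·8.5/(s(s+5.6)). The closed-loop characteristic equation is s² + (5.6 + 8.5·0.55)s + 8.5·33.2 = 0.
That is s² + 10.28s + 282.2 = 0, so ω_n = 16.8 rad/s and ζ = 10.28/(2·16.8) = 0.3058.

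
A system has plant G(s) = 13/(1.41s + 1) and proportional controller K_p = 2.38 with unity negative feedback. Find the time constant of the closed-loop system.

Closed loop: T(s) = K_p·G/(1+K_p·G) = 30.94/(1.41s + 1 + 30.94), with pole at s = −(1 + 30.94)/1.41 = −22.65.
Closed-loop time constant τ = 1/22.65 = 0.0441 s.

τ = 0.0441 s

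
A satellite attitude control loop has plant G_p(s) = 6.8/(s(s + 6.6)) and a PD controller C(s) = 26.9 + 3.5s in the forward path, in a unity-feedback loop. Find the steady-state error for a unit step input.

The open loop C(s)G_p(s) has a pole at the origin (type 1), so the static position error constant is infinite and e_ss = 1/(1+∞) = 0.

0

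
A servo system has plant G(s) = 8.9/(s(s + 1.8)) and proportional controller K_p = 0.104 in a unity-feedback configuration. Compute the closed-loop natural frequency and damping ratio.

The closed-loop denominator is s(s+1.8) + 0.104·8.9 = s² + 1.8s + 0.9256.
Matching s² + 2ζω_n s + ω_n²: ω_n = √0.9256 = 0.9621 rad/s and 2ζω_n = 1.8, so ζ = 1.8/(2·0.9621) = 0.935.

ω_n = 0.962 rad/s, ζ = 0.935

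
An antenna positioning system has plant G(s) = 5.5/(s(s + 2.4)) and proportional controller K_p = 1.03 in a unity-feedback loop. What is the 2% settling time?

The closed-loop denominator s² + 2.4s + 5.665 gives ω_n = √5.665 = 2.38 and ζ = 2.4/(2ω_n) = 0.5042.
2% settling time T_s ≈ 4/(ζω_n) = 4/1.2 = 3.33 s.

T_s ≈ 3.33 s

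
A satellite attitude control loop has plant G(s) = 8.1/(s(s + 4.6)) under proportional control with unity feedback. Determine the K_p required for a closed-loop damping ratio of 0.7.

Closed-loop characteristic equation: s² + 4.6s + K_p·8.1 = 0.
So ω_n = √(8.1K_p) and 2ζω_n = 4.6, giving ζ = 4.6/(2√(8.1K_p)).
Setting ζ = 0.7: √(8.1K_p) = 4.6/(2·0.7) = 3.286, so K_p = 10.8/8.1 = 1.33.

K_p = 1.33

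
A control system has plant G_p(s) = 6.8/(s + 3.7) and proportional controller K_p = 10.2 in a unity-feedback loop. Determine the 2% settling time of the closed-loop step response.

T_s ≈ 0.0547 s

Closed-loop transfer function: T(s) = K_p·G_p(s)/(1 + K_p·G_p(s)) = 69.36/(s + 3.7 + 69.36) = 69.36/(s + 73.06).
Time constant τ = 1/73.06 = 0.01369 s, so the 2% settling time is about 4τ = 0.0547 s.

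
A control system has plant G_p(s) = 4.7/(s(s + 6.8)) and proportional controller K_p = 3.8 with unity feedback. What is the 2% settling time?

From 1 + K_pG_p(s) = 0: s² + 6.8s + 17.86 = 0 ⇒ ω_n = 4.226, ζ = 0.8045.
2% settling time T_s ≈ 4/(ζω_n) = 4/3.4 = 1.18 s.

T_s ≈ 1.18 s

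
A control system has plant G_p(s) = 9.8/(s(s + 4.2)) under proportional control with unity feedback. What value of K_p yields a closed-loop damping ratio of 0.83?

K_p = 0.653

Closed-loop characteristic equation: s² + 4.2s + K_p·9.8 = 0.
So ω_n = √(9.8K_p) and 2ζω_n = 4.2, giving ζ = 4.2/(2√(9.8K_p)).
Setting ζ = 0.83: √(9.8K_p) = 4.2/(2·0.83) = 2.53, so K_p = 6.402/9.8 = 0.653.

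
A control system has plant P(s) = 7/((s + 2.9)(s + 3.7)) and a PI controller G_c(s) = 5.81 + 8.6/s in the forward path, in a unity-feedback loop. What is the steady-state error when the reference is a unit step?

The open loop G_c(s)P(s) has a pole at the origin (type 1), so the static position error constant is infinite and e_ss = 1/(1+∞) = 0.

0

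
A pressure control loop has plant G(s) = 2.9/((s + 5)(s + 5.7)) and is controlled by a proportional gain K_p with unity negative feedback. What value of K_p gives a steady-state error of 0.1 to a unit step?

K_p = 88.4

The loop is type 0, so e_ss(step) = 1/(1 + K_pos) with K_pos = K_p·G(0).
G(0) = 0.1018. Require 1/(1 + K_p·0.1018) = 0.1, so 1 + 0.1018·K_p = 10.
K_p = (10 − 1)/0.1018 = 88.4.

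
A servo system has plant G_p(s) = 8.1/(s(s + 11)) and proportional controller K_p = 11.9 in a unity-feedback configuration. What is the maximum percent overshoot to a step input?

Closed-loop characteristic equation: s² + 11s + 96.39 = 0, so ω_n = 9.818 rad/s and ζ = 11/(2·9.818) = 0.5602.
%OS = 100·exp(−πζ/√(1−ζ²)) = 100·exp(−π·0.5602/√0.6862) = 11.9%.

11.9%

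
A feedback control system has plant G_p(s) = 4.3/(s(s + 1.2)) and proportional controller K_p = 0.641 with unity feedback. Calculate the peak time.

T_p = 2.03 s

The closed-loop denominator s² + 1.2s + 2.756 gives ω_n = √2.756 = 1.66 and ζ = 1.2/(2ω_n) = 0.3614.
Damped frequency ω_d = ω_n√(1−ζ²) = 1.548 rad/s, so peak time T_p = π/ω_d = 2.03 s.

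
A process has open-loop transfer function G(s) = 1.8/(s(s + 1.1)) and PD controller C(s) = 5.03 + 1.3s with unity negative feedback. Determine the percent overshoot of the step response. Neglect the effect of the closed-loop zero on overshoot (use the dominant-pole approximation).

11.2%

Forward path: (5.03 + 1.3s)·1.8/(s(s+1.1)). The closed-loop characteristic equation is s² + (1.1 + 1.8·1.3)s + 1.8·5.03 = 0.
That is s² + 3.44s + 9.054 = 0, so ω_n = 3.009 rad/s and ζ = 3.44/(2·3.009) = 0.5716.
%OS = 100·exp(−πζ/√(1−ζ²)) = 11.2%.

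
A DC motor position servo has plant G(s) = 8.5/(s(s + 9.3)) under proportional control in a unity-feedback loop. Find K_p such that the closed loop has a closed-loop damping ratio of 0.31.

K_p = 26.5

Closed-loop characteristic equation: s² + 9.3s + K_p·8.5 = 0.
So ω_n = √(8.5K_p) and 2ζω_n = 9.3, giving ζ = 9.3/(2√(8.5K_p)).
Setting ζ = 0.31: √(8.5K_p) = 9.3/(2·0.31) = 15, so K_p = 225/8.5 = 26.5.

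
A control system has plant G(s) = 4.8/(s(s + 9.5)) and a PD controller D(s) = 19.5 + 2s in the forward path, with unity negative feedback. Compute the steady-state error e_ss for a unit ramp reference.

0.101

The loop has one pole at the origin (type 1). Velocity error constant K_v = lim_{s→0} s·D(s)G(s) = 19.5·4.8/9.5 = 9.853.
Steady-state error to a unit ramp: e_ss = 1/K_v = 0.101.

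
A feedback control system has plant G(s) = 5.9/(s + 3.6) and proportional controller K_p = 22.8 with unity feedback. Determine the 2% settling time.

T_s ≈ 0.029 s

Closed-loop transfer function: T(s) = K_p·G(s)/(1 + K_p·G(s)) = 134.5/(s + 3.6 + 134.5) = 134.5/(s + 138.1).
Time constant τ = 1/138.1 = 0.00724 s, so the 2% settling time is about 4τ = 0.029 s.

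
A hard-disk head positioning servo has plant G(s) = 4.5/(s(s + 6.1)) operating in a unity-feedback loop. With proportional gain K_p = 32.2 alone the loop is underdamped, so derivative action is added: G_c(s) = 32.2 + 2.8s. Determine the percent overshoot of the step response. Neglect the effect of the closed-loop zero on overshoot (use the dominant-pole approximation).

2.08%

Forward path: (32.2 + 2.8s)·4.5/(s(s+6.1)). The closed-loop characteristic equation is s² + (6.1 + 4.5·2.8)s + 4.5·32.2 = 0.
That is s² + 18.7s + 144.9 = 0, so ω_n = 12.04 rad/s and ζ = 18.7/(2·12.04) = 0.7767.
%OS = 100·exp(−πζ/√(1−ζ²)) = 2.08%.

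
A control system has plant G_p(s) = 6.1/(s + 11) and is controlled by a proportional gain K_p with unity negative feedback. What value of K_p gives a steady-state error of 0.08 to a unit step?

K_p = 20.7

The loop is type 0, so e_ss(step) = 1/(1 + K_pos) with K_pos = K_p·G_p(0).
G_p(0) = 0.5545. Require 1/(1 + K_p·0.5545) = 0.08, so 1 + 0.5545·K_p = 12.5.
K_p = (12.5 − 1)/0.5545 = 20.7.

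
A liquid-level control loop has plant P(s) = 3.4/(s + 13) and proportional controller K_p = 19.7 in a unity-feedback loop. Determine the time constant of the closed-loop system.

τ = 0.0125 s

Closed-loop transfer function: T(s) = K_p·P(s)/(1 + K_p·P(s)) = 66.98/(s + 13 + 66.98) = 66.98/(s + 79.98).
Time constant τ = 1/79.98 = 0.0125 s.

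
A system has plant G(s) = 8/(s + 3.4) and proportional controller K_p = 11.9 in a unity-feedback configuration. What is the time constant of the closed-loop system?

τ = 0.0101 s

Closed-loop transfer function: T(s) = K_p·G(s)/(1 + K_p·G(s)) = 95.2/(s + 3.4 + 95.2) = 95.2/(s + 98.6).
Time constant τ = 1/98.6 = 0.0101 s.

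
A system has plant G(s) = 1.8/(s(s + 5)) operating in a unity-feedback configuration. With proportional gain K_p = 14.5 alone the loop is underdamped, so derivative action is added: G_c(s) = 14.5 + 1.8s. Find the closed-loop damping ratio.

ζ = 0.806

Forward path: (14.5 + 1.8s)·1.8/(s(s+5)). The closed-loop characteristic equation is s² + (5 + 1.8·1.8)s + 1.8·14.5 = 0.
That is s² + 8.24s + 26.1 = 0, so ω_n = 5.109 rad/s and ζ = 8.24/(2·5.109) = 0.8064.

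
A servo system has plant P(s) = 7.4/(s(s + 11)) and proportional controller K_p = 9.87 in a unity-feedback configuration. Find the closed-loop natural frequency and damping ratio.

With unity feedback the closed-loop characteristic equation is s² + 11s + 9.87·7.4 = s² + 11s + 73.04 = 0.
So ω_n² = 73.04 ⇒ ω_n = 8.546 rad/s, and ζ = 11/(2ω_n) = 0.644.

ω_n = 8.55 rad/s, ζ = 0.644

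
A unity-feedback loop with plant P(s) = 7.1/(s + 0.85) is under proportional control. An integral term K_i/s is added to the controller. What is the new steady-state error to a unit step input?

Adding integral action puts a pole at s = 0 in the forward path, raising the system type to 1; a type-1 loop has zero steady-state error to a step.

0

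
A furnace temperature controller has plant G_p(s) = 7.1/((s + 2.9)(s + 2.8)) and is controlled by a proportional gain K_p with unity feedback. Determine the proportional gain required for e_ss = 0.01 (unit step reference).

Steady-state error for a unit step on this type-0 loop is 1/(1 + K_p·G_p(0)).
G_p(0) = 0.8744. Require 1/(1 + K_p·0.8744) = 0.01, so 1 + 0.8744·K_p = 100.
K_p = (100 − 1)/0.8744 = 113.

K_p = 113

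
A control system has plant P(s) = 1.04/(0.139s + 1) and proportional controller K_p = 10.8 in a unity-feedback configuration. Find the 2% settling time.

T_s ≈ 0.0455 s

Closed loop: T(s) = K_p·P/(1+K_p·P) = 11.23/(0.139s + 1 + 11.23), with pole at s = −(1 + 11.23)/0.139 = −88.
τ = 1/88 = 0.01136 s, so 2% settling time ≈ 4τ = 0.0455 s.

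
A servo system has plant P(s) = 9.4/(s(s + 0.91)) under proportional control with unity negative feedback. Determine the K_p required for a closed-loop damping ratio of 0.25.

Closed-loop characteristic equation: s² + 0.91s + K_p·9.4 = 0.
So ω_n = √(9.4K_p) and 2ζω_n = 0.91, giving ζ = 0.91/(2√(9.4K_p)).
Setting ζ = 0.25: √(9.4K_p) = 0.91/(2·0.25) = 1.82, so K_p = 3.312/9.4 = 0.352.

K_p = 0.352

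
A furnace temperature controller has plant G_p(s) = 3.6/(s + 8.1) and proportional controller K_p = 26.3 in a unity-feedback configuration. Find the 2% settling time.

Closed-loop transfer function: T(s) = K_p·G_p(s)/(1 + K_p·G_p(s)) = 94.68/(s + 8.1 + 94.68) = 94.68/(s + 102.8).
Time constant τ = 1/102.8 = 0.00973 s, so the 2% settling time is about 4τ = 0.0389 s.

T_s ≈ 0.0389 s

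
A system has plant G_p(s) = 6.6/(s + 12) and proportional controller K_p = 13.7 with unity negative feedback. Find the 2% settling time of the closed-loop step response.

Closed-loop transfer function: T(s) = K_p·G_p(s)/(1 + K_p·G_p(s)) = 90.42/(s + 12 + 90.42) = 90.42/(s + 102.4).
Time constant τ = 1/102.4 = 0.009764 s, so the 2% settling time is about 4τ = 0.0391 s.

T_s ≈ 0.0391 s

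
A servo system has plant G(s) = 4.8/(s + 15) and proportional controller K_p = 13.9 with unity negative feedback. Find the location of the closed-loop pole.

Closed-loop transfer function: T(s) = K_p·G(s)/(1 + K_p·G(s)) = 66.72/(s + 15 + 66.72) = 66.72/(s + 81.72).
The closed-loop pole is at s = −81.72.

s = -81.72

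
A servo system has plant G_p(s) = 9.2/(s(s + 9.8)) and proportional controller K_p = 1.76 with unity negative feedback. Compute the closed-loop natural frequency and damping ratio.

ω_n = 4.02 rad/s, ζ = 1.22

With unity feedback the closed-loop characteristic equation is s² + 9.8s + 1.76·9.2 = s² + 9.8s + 16.19 = 0.
Matching s² + 2ζω_n s + ω_n²: ω_n = √16.19 = 4.024 rad/s and 2ζω_n = 9.8, so ζ = 9.8/(2·4.024) = 1.22.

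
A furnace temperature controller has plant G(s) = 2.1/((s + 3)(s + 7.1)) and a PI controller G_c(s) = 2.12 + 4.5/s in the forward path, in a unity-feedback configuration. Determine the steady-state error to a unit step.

The open loop G_c(s)G(s) has a pole at the origin (type 1), so the static position error constant is infinite and e_ss = 1/(1+∞) = 0.

0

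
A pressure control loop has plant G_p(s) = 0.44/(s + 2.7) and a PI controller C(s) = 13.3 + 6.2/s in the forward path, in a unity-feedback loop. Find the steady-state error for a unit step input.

The open loop C(s)G_p(s) has a pole at the origin (type 1), so the static position error constant is infinite and e_ss = 1/(1+∞) = 0.

0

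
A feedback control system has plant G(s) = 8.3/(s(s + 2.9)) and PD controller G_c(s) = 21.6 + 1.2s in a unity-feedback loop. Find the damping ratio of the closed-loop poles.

ζ = 0.48

Forward path: (21.6 + 1.2s)·8.3/(s(s+2.9)). The closed-loop characteristic equation is s² + (2.9 + 8.3·1.2)s + 8.3·21.6 = 0.
That is s² + 12.86s + 179.3 = 0, so ω_n = 13.39 rad/s and ζ = 12.86/(2·13.39) = 0.4802.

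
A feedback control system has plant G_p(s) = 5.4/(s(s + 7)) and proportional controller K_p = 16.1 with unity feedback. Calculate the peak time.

T_p = 0.364 s

Closed-loop characteristic equation: s² + 7s + 86.94 = 0, so ω_n = 9.324 rad/s and ζ = 7/(2·9.324) = 0.3754.
Damped frequency ω_d = ω_n√(1−ζ²) = 8.642 rad/s, so peak time T_p = π/ω_d = 0.364 s.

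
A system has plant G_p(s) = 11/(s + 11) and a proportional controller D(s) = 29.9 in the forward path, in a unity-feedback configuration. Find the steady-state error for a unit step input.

0.0324

The loop is type 0. Static position error constant K_pos = D(0)·G_p(0) = 29.9·1 = 29.9.
Steady-state error to a unit step: e_ss = 1/(1+K_pos) = 1/30.9 = 0.0324.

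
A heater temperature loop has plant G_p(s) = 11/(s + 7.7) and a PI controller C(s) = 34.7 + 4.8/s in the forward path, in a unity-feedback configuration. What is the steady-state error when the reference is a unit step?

The open loop C(s)G_p(s) has a pole at the origin (type 1), so the static position error constant is infinite and e_ss = 1/(1+∞) = 0.

0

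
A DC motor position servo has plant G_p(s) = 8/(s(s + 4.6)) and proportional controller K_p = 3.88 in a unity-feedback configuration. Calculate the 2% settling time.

T_s ≈ 1.74 s

Closed-loop characteristic equation: s² + 4.6s + 31.04 = 0, so ω_n = 5.571 rad/s and ζ = 4.6/(2·5.571) = 0.4128.
2% settling time T_s ≈ 4/(ζω_n) = 4/2.3 = 1.74 s.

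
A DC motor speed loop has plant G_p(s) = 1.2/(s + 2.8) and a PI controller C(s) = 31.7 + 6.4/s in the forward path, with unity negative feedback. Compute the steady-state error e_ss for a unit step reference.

The open loop C(s)G_p(s) has a pole at the origin (type 1), so the static position error constant is infinite and e_ss = 1/(1+∞) = 0.

0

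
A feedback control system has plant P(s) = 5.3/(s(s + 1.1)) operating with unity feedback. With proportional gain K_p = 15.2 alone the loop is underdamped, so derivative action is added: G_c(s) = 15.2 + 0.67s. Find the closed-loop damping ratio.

ζ = 0.259

Forward path: (15.2 + 0.67s)·5.3/(s(s+1.1)). The closed-loop characteristic equation is s² + (1.1 + 5.3·0.67)s + 5.3·15.2 = 0.
That is s² + 4.651s + 80.56 = 0, so ω_n = 8.976 rad/s and ζ = 4.651/(2·8.976) = 0.2591.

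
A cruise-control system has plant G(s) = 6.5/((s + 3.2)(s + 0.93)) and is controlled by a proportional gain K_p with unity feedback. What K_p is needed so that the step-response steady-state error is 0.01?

K_p = 45.3

For a type-0 loop with proportional control, e_ss = 1/(1 + K_p·G(0)).
G(0) = 2.184. Require 1/(1 + K_p·2.184) = 0.01, so 1 + 2.184·K_p = 100.
K_p = (100 − 1)/2.184 = 45.3.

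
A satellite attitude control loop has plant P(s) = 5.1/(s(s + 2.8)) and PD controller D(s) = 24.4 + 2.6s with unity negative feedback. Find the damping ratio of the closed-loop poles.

Forward path: (24.4 + 2.6s)·5.1/(s(s+2.8)). The closed-loop characteristic equation is s² + (2.8 + 5.1·2.6)s + 5.1·24.4 = 0.
That is s² + 16.06s + 124.4 = 0, so ω_n = 11.16 rad/s and ζ = 16.06/(2·11.16) = 0.7198.

ζ = 0.72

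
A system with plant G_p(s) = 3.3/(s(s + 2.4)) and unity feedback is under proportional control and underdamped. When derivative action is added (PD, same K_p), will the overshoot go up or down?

decrease

The derivative term adds K·K_d to the s-coefficient of the characteristic equation, raising 2ζω_n while ω_n is unchanged; ζ increases, so overshoot decreases.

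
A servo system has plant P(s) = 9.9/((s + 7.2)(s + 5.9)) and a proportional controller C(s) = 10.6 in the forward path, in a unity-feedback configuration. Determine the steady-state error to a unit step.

The loop is type 0. Static position error constant K_pos = C(0)·P(0) = 10.6·0.2331 = 2.47.
Steady-state error to a unit step: e_ss = 1/(1+K_pos) = 1/3.47 = 0.288.

0.288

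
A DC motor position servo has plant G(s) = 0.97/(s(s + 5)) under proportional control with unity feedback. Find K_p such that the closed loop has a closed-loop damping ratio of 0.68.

Closed-loop characteristic equation: s² + 5s + K_p·0.97 = 0.
So ω_n = √(0.97K_p) and 2ζω_n = 5, giving ζ = 5/(2√(0.97K_p)).
Setting ζ = 0.68: √(0.97K_p) = 5/(2·0.68) = 3.676, so K_p = 13.52/0.97 = 13.9.

K_p = 13.9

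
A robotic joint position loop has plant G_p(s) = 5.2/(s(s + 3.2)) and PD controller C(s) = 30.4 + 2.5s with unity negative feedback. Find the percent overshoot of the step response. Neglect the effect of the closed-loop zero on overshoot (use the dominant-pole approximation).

Forward path: (30.4 + 2.5s)·5.2/(s(s+3.2)). The closed-loop characteristic equation is s² + (3.2 + 5.2·2.5)s + 5.2·30.4 = 0.
That is s² + 16.2s + 158.1 = 0, so ω_n = 12.57 rad/s and ζ = 16.2/(2·12.57) = 0.6442.
%OS = 100·exp(−πζ/√(1−ζ²)) = 7.09%.

7.09%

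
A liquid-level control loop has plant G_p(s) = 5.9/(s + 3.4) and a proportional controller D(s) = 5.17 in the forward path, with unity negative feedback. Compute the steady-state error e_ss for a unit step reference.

The loop is type 0. Static position error constant K_pos = D(0)·G_p(0) = 5.17·1.735 = 8.971.
Steady-state error to a unit step: e_ss = 1/(1+K_pos) = 1/9.971 = 0.1.

0.1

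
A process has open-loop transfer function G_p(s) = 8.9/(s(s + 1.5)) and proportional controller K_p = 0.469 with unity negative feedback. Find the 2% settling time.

T_s ≈ 5.33 s

From 1 + K_pG_p(s) = 0: s² + 1.5s + 4.174 = 0 ⇒ ω_n = 2.043, ζ = 0.3671.
2% settling time T_s ≈ 4/(ζω_n) = 4/0.75 = 5.33 s.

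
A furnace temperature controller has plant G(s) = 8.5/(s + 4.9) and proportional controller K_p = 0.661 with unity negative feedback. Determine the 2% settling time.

T_s ≈ 0.38 s

Closed-loop transfer function: T(s) = K_p·G(s)/(1 + K_p·G(s)) = 5.619/(s + 4.9 + 5.619) = 5.619/(s + 10.52).
Time constant τ = 1/10.52 = 0.09507 s, so the 2% settling time is about 4τ = 0.38 s.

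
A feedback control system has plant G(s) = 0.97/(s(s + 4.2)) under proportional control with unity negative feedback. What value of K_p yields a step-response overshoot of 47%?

K_p = 83.3

From %OS = 100·exp(−πζ/√(1−ζ²)) = 47%, ζ = −ln(0.47)/√(π²+ln²(0.47)) = 0.2337.
Characteristic equation s² + 4.2s + 0.97K_p = 0 gives ζ = 4.2/(2√(0.97K_p)).
Setting ζ = 0.2337: √(0.97K_p) = 4.2/(2·0.2337) = 8.987, so K_p = 80.76/0.97 = 83.3.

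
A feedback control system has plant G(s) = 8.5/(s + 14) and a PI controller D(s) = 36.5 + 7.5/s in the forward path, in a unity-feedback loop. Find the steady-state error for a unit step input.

0

The open loop D(s)G(s) has a pole at the origin (type 1), so the static position error constant is infinite and e_ss = 1/(1+∞) = 0.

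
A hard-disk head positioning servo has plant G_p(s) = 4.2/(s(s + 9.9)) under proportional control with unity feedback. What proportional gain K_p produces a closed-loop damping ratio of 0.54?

Closed-loop characteristic equation: s² + 9.9s + K_p·4.2 = 0.
So ω_n = √(4.2K_p) and 2ζω_n = 9.9, giving ζ = 9.9/(2√(4.2K_p)).
Setting ζ = 0.54: √(4.2K_p) = 9.9/(2·0.54) = 9.167, so K_p = 84.03/4.2 = 20.

K_p = 20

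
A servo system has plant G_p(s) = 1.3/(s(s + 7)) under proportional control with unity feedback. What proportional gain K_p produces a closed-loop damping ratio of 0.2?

Closed-loop characteristic equation: s² + 7s + K_p·1.3 = 0.
So ω_n = √(1.3K_p) and 2ζω_n = 7, giving ζ = 7/(2√(1.3K_p)).
Setting ζ = 0.2: √(1.3K_p) = 7/(2·0.2) = 17.5, so K_p = 306.2/1.3 = 236.

K_p = 236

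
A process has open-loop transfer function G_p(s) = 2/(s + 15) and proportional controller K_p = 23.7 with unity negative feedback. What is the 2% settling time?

Closed-loop transfer function: T(s) = K_p·G_p(s)/(1 + K_p·G_p(s)) = 47.4/(s + 15 + 47.4) = 47.4/(s + 62.4).
Time constant τ = 1/62.4 = 0.01603 s, so the 2% settling time is about 4τ = 0.0641 s.

T_s ≈ 0.0641 s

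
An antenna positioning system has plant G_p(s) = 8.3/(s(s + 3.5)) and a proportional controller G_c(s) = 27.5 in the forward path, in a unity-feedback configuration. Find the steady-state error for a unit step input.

0

The open loop G_c(s)G_p(s) has a pole at the origin (type 1), so the static position error constant is infinite and e_ss = 1/(1+∞) = 0.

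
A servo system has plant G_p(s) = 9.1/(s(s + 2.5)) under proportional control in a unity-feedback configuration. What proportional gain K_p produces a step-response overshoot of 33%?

From %OS = 100·exp(−πζ/√(1−ζ²)) = 33%, ζ = −ln(0.33)/√(π²+ln²(0.33)) = 0.3328.
Characteristic equation s² + 2.5s + 9.1K_p = 0 gives ζ = 2.5/(2√(9.1K_p)).
Setting ζ = 0.3328: √(9.1K_p) = 2.5/(2·0.3328) = 3.756, so K_p = 14.11/9.1 = 1.55.

K_p = 1.55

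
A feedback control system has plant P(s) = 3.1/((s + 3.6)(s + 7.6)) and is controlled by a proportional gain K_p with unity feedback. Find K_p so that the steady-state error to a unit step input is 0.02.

For a type-0 loop with proportional control, e_ss = 1/(1 + K_p·P(0)).
P(0) = 0.1133. Require 1/(1 + K_p·0.1133) = 0.02, so 1 + 0.1133·K_p = 50.
K_p = (50 − 1)/0.1133 = 432.

K_p = 432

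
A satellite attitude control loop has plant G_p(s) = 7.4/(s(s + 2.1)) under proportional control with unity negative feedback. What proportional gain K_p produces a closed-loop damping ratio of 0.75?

K_p = 0.265

Closed-loop characteristic equation: s² + 2.1s + K_p·7.4 = 0.
So ω_n = √(7.4K_p) and 2ζω_n = 2.1, giving ζ = 2.1/(2√(7.4K_p)).
Setting ζ = 0.75: √(7.4K_p) = 2.1/(2·0.75) = 1.4, so K_p = 1.96/7.4 = 0.265.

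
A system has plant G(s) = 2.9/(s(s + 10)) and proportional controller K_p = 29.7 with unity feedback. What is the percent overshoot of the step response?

Closed-loop characteristic equation: s² + 10s + 86.13 = 0, so ω_n = 9.281 rad/s and ζ = 10/(2·9.281) = 0.5388.
%OS = 100·exp(−πζ/√(1−ζ²)) = 100·exp(−π·0.5388/√0.7097) = 13.4%.

13.4%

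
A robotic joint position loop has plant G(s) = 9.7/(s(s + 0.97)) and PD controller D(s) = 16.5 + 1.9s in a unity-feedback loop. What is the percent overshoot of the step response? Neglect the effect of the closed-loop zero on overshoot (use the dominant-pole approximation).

Forward path: (16.5 + 1.9s)·9.7/(s(s+0.97)). The closed-loop characteristic equation is s² + (0.97 + 9.7·1.9)s + 9.7·16.5 = 0.
That is s² + 19.4s + 160 = 0, so ω_n = 12.65 rad/s and ζ = 19.4/(2·12.65) = 0.7667.
%OS = 100·exp(−πζ/√(1−ζ²)) = 2.35%.

2.35%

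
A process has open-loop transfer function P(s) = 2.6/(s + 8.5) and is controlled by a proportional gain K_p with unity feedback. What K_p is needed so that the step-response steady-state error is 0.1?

K_p = 29.4

The loop is type 0, so e_ss(step) = 1/(1 + K_pos) with K_pos = K_p·P(0).
P(0) = 0.3059. Require 1/(1 + K_p·0.3059) = 0.1, so 1 + 0.3059·K_p = 10.
K_p = (10 − 1)/0.3059 = 29.4.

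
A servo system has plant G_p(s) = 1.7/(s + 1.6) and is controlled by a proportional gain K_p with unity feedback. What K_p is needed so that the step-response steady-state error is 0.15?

K_p = 5.33

The loop is type 0, so e_ss(step) = 1/(1 + K_pos) with K_pos = K_p·G_p(0).
G_p(0) = 1.062. Require 1/(1 + K_p·1.062) = 0.15, so 1 + 1.062·K_p = 6.667.
K_p = (6.667 − 1)/1.062 = 5.33.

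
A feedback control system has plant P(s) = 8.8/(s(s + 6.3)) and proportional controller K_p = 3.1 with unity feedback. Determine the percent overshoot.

9.3%

From 1 + K_pP(s) = 0: s² + 6.3s + 27.28 = 0 ⇒ ω_n = 5.223, ζ = 0.6031.
%OS = 100·exp(−πζ/√(1−ζ²)) = 100·exp(−π·0.6031/√0.6363) = 9.3%.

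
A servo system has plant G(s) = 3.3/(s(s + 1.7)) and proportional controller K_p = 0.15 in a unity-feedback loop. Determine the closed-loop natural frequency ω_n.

ω_n = 0.704 rad/s

With unity feedback the closed-loop characteristic equation is s² + 1.7s + 0.15·3.3 = s² + 1.7s + 0.495 = 0.
So ω_n² = 0.495 ⇒ ω_n = 0.7036 rad/s, and ζ = 1.7/(2ω_n) = 1.21.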